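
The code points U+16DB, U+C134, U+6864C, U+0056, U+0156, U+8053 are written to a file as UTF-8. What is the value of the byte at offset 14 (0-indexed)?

0x81

U+16DB → 3-byte form E1 9B 9B at offsets 0–2.
U+C134 → 3-byte form EC 84 B4 at offsets 3–5.
U+6864C → 4-byte form F1 A8 99 8C at offsets 6–9.
U+0056 → 1-byte form 56 at offsets 10–10.
U+0156 → 2-byte form C5 96 at offsets 11–12.
U+8053 → 3-byte form E8 81 93 at offsets 13–15.
Offset 14 falls in char 6's range; it's byte 2 of E8 81 93 = 0x81.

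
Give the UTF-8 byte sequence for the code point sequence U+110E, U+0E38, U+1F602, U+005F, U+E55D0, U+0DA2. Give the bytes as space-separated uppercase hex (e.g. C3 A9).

E1 84 8E E0 B8 B8 F0 9F 98 82 5F F3 A5 97 90 E0 B6 A2

U+110E: 3-byte form → E1 84 8E.
U+0E38: 3-byte form → E0 B8 B8.
U+1F602: 4-byte form → F0 9F 98 82.
U+005F: 1-byte form → 5F.
U+E55D0: 4-byte form → F3 A5 97 90.
U+0DA2: 3-byte form → E0 B6 A2.
Concatenated (18 bytes): E1 84 8E E0 B8 B8 F0 9F 98 82 5F F3 A5 97 90 E0 B6 A2.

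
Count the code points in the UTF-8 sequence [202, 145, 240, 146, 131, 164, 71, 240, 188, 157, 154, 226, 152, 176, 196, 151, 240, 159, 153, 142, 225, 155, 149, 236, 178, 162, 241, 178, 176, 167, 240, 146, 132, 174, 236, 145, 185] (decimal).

12

Byte at offset 0: 0xCA = 11001010 → 2-byte char (#1). Advance 2.
Byte at offset 2: 0xF0 = 11110000 → 4-byte char (#2). Advance 4.
Byte at offset 6: 0x47 = 01000111 → 1-byte char (#3). Advance 1.
Byte at offset 7: 0xF0 = 11110000 → 4-byte char (#4). Advance 4.
Byte at offset 11: 0xE2 = 11100010 → 3-byte char (#5). Advance 3.
Byte at offset 14: 0xC4 = 11000100 → 2-byte char (#6). Advance 2.
Byte at offset 16: 0xF0 = 11110000 → 4-byte char (#7). Advance 4.
Byte at offset 20: 0xE1 = 11100001 → 3-byte char (#8). Advance 3.
Byte at offset 23: 0xEC = 11101100 → 3-byte char (#9). Advance 3.
Byte at offset 26: 0xF1 = 11110001 → 4-byte char (#10). Advance 4.
Byte at offset 30: 0xF0 = 11110000 → 4-byte char (#11). Advance 4.
Byte at offset 34: 0xEC = 11101100 → 3-byte char (#12). Advance 3.
Reached end at offset 37 after 12 code points.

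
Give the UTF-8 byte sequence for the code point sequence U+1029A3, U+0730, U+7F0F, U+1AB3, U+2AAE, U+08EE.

F4 82 A6 A3 DC B0 E7 BC 8F E1 AA B3 E2 AA AE E0 A3 AE

U+1029A3: 4-byte form → F4 82 A6 A3.
U+0730: 2-byte form → DC B0.
U+7F0F: 3-byte form → E7 BC 8F.
U+1AB3: 3-byte form → E1 AA B3.
U+2AAE: 3-byte form → E2 AA AE.
U+08EE: 3-byte form → E0 A3 AE.
Concatenated (18 bytes): F4 82 A6 A3 DC B0 E7 BC 8F E1 AA B3 E2 AA AE E0 A3 AE.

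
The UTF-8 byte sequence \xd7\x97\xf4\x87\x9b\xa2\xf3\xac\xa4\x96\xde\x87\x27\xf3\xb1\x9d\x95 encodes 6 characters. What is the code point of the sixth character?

Offset 0: leading byte 0xD7 = 11010111 → 2-byte char #1 = D7 97.
Offset 2: leading byte 0xF4 = 11110100 → 4-byte char #2 = F4 87 9B A2.
Offset 6: leading byte 0xF3 = 11110011 → 4-byte char #3 = F3 AC A4 96.
Offset 10: leading byte 0xDE = 11011110 → 2-byte char #4 = DE 87.
Offset 12: leading byte 0x27 = 00100111 → 1-byte char #5 = 27.
Offset 13: leading byte 0xF3 = 11110011 → 4-byte char #6 = F3 B1 9D 95.
Leading byte 0xF3 = 11110011 matches 11110xxx → 4-byte sequence.
Byte 1: 0xF3 = 11110011, payload 011 (3 bits).
Byte 2: 0xB1 = 10110001 (10xxxxxx ✓), payload 110001.
Byte 3: 0x9D = 10011101 (10xxxxxx ✓), payload 011101.
Byte 4: 0x95 = 10010101 (10xxxxxx ✓), payload 010101.
Concatenate: 011110001011101010101 = 0xF1755 (21 bits → U+F1755).

U+F1755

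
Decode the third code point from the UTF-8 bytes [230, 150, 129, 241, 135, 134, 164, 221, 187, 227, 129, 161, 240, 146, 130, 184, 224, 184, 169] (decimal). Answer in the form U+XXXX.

U+077B

Offset 0: leading byte 0xE6 = 11100110 → 3-byte char #1 = E6 96 81.
Offset 3: leading byte 0xF1 = 11110001 → 4-byte char #2 = F1 87 86 A4.
Offset 7: leading byte 0xDD = 11011101 → 2-byte char #3 = DD BB.
Leading byte 0xDD = 11011101 matches 110xxxxx → 2-byte sequence.
Byte 1: 0xDD = 11011101, payload 11101 (5 bits).
Byte 2: 0xBB = 10111011 (10xxxxxx ✓), payload 111011.
Concatenate: 11101111011 = 0x77B (11 bits → U+077B).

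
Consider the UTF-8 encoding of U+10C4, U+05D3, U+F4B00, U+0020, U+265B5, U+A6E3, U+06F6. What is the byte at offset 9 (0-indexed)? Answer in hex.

U+10C4 → 3-byte form E1 83 84 at offsets 0–2.
U+05D3 → 2-byte form D7 93 at offsets 3–4.
U+F4B00 → 4-byte form F3 B4 AC 80 at offsets 5–8.
U+0020 → 1-byte form 20 at offsets 9–9.
Offset 9 falls in char 4's range; it's byte 1 of 20 = 0x20.

0x20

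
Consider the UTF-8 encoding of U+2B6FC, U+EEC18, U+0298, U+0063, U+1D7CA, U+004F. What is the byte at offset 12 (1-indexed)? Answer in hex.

1-indexed offset 12 is 0-indexed offset 11.
U+2B6FC → 4-byte form F0 AB 9B BC at offsets 0–3.
U+EEC18 → 4-byte form F3 AE B0 98 at offsets 4–7.
U+0298 → 2-byte form CA 98 at offsets 8–9.
U+0063 → 1-byte form 63 at offsets 10–10.
U+1D7CA → 4-byte form F0 9D 9F 8A at offsets 11–14.
Offset 11 falls in char 5's range; it's byte 1 of F0 9D 9F 8A = 0xF0.

0xF0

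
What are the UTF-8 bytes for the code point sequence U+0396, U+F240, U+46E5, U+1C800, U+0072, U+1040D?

CE 96 EF 89 80 E4 9B A5 F0 9C A0 80 72 F0 90 90 8D

U+0396: 2-byte form → CE 96.
U+F240: 3-byte form → EF 89 80.
U+46E5: 3-byte form → E4 9B A5.
U+1C800: 4-byte form → F0 9C A0 80.
U+0072: 1-byte form → 72.
U+1040D: 4-byte form → F0 90 90 8D.
Concatenated (17 bytes): CE 96 EF 89 80 E4 9B A5 F0 9C A0 80 72 F0 90 90 8D.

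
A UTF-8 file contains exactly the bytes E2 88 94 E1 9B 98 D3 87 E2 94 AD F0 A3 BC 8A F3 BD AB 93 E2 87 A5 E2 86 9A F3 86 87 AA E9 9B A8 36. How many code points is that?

Byte at offset 0: 0xE2 = 11100010 → 3-byte char (#1). Advance 3.
Byte at offset 3: 0xE1 = 11100001 → 3-byte char (#2). Advance 3.
Byte at offset 6: 0xD3 = 11010011 → 2-byte char (#3). Advance 2.
Byte at offset 8: 0xE2 = 11100010 → 3-byte char (#4). Advance 3.
Byte at offset 11: 0xF0 = 11110000 → 4-byte char (#5). Advance 4.
Byte at offset 15: 0xF3 = 11110011 → 4-byte char (#6). Advance 4.
Byte at offset 19: 0xE2 = 11100010 → 3-byte char (#7). Advance 3.
Byte at offset 22: 0xE2 = 11100010 → 3-byte char (#8). Advance 3.
Byte at offset 25: 0xF3 = 11110011 → 4-byte char (#9). Advance 4.
Byte at offset 29: 0xE9 = 11101001 → 3-byte char (#10). Advance 3.
Byte at offset 32: 0x36 = 00110110 → 1-byte char (#11). Advance 1.
Reached end at offset 33 after 11 code points.

11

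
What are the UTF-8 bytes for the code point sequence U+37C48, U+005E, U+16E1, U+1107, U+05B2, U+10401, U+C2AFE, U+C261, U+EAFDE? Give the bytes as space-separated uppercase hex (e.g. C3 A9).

U+37C48: 4-byte form → F0 B7 B1 88.
U+005E: 1-byte form → 5E.
U+16E1: 3-byte form → E1 9B A1.
U+1107: 3-byte form → E1 84 87.
U+05B2: 2-byte form → D6 B2.
U+10401: 4-byte form → F0 90 90 81.
U+C2AFE: 4-byte form → F3 82 AB BE.
U+C261: 3-byte form → EC 89 A1.
U+EAFDE: 4-byte form → F3 AA BF 9E.
Concatenated (28 bytes): F0 B7 B1 88 5E E1 9B A1 E1 84 87 D6 B2 F0 90 90 81 F3 82 AB BE EC 89 A1 F3 AA BF 9E.

F0 B7 B1 88 5E E1 9B A1 E1 84 87 D6 B2 F0 90 90 81 F3 82 AB BE EC 89 A1 F3 AA BF 9E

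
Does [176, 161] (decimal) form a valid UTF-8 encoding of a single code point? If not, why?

invalid (continuation byte with no leading byte)

Byte 0xB0 = 10110000 has the form 10xxxxxx — a continuation byte — but there is no preceding leading byte.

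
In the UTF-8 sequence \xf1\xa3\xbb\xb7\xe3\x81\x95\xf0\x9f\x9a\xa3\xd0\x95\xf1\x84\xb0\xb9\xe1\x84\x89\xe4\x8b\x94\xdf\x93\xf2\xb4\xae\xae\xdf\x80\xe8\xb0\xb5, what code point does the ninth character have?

U+B4BAE

Offset 0: leading byte 0xF1 = 11110001 → 4-byte char #1 = F1 A3 BB B7.
Offset 4: leading byte 0xE3 = 11100011 → 3-byte char #2 = E3 81 95.
Offset 7: leading byte 0xF0 = 11110000 → 4-byte char #3 = F0 9F 9A A3.
Offset 11: leading byte 0xD0 = 11010000 → 2-byte char #4 = D0 95.
Offset 13: leading byte 0xF1 = 11110001 → 4-byte char #5 = F1 84 B0 B9.
Offset 17: leading byte 0xE1 = 11100001 → 3-byte char #6 = E1 84 89.
Offset 20: leading byte 0xE4 = 11100100 → 3-byte char #7 = E4 8B 94.
Offset 23: leading byte 0xDF = 11011111 → 2-byte char #8 = DF 93.
Offset 25: leading byte 0xF2 = 11110010 → 4-byte char #9 = F2 B4 AE AE.
Leading byte 0xF2 = 11110010 matches 11110xxx → 4-byte sequence.
Byte 1: 0xF2 = 11110010, payload 010 (3 bits).
Byte 2: 0xB4 = 10110100 (10xxxxxx ✓), payload 110100.
Byte 3: 0xAE = 10101110 (10xxxxxx ✓), payload 101110.
Byte 4: 0xAE = 10101110 (10xxxxxx ✓), payload 101110.
Concatenate: 010110100101110101110 = 0xB4BAE (21 bits → U+B4BAE).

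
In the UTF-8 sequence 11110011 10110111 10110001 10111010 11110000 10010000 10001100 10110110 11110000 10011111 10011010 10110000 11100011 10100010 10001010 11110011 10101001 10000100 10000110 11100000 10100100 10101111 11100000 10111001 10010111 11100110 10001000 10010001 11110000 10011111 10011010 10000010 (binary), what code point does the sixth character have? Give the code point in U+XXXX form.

U+092F

Offset 0: leading byte 0xF3 = 11110011 → 4-byte char #1 = F3 B7 B1 BA.
Offset 4: leading byte 0xF0 = 11110000 → 4-byte char #2 = F0 90 8C B6.
Offset 8: leading byte 0xF0 = 11110000 → 4-byte char #3 = F0 9F 9A B0.
Offset 12: leading byte 0xE3 = 11100011 → 3-byte char #4 = E3 A2 8A.
Offset 15: leading byte 0xF3 = 11110011 → 4-byte char #5 = F3 A9 84 86.
Offset 19: leading byte 0xE0 = 11100000 → 3-byte char #6 = E0 A4 AF.
Leading byte 0xE0 = 11100000 matches 1110xxxx → 3-byte sequence.
Byte 1: 0xE0 = 11100000, payload 0000 (4 bits).
Byte 2: 0xA4 = 10100100 (10xxxxxx ✓), payload 100100.
Byte 3: 0xAF = 10101111 (10xxxxxx ✓), payload 101111.
Concatenate: 0000100100101111 = 0x92F (16 bits → U+092F).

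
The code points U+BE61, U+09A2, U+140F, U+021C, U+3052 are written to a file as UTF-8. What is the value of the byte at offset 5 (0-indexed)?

0xA2

U+BE61 → 3-byte form EB B9 A1 at offsets 0–2.
U+09A2 → 3-byte form E0 A6 A2 at offsets 3–5.
Offset 5 falls in char 2's range; it's byte 3 of E0 A6 A2 = 0xA2.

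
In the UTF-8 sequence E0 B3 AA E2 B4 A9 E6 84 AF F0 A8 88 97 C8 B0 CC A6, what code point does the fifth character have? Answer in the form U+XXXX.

U+0230

Offset 0: leading byte 0xE0 = 11100000 → 3-byte char #1 = E0 B3 AA.
Offset 3: leading byte 0xE2 = 11100010 → 3-byte char #2 = E2 B4 A9.
Offset 6: leading byte 0xE6 = 11100110 → 3-byte char #3 = E6 84 AF.
Offset 9: leading byte 0xF0 = 11110000 → 4-byte char #4 = F0 A8 88 97.
Offset 13: leading byte 0xC8 = 11001000 → 2-byte char #5 = C8 B0.
Leading byte 0xC8 = 11001000 matches 110xxxxx → 2-byte sequence.
Byte 1: 0xC8 = 11001000, payload 01000 (5 bits).
Byte 2: 0xB0 = 10110000 (10xxxxxx ✓), payload 110000.
Concatenate: 01000110000 = 0x230 (11 bits → U+0230).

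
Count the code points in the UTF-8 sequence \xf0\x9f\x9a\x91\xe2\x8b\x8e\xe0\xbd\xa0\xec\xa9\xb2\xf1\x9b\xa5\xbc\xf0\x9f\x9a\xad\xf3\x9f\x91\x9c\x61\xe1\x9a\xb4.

Byte at offset 0: 0xF0 = 11110000 → 4-byte char (#1). Advance 4.
Byte at offset 4: 0xE2 = 11100010 → 3-byte char (#2). Advance 3.
Byte at offset 7: 0xE0 = 11100000 → 3-byte char (#3). Advance 3.
Byte at offset 10: 0xEC = 11101100 → 3-byte char (#4). Advance 3.
Byte at offset 13: 0xF1 = 11110001 → 4-byte char (#5). Advance 4.
Byte at offset 17: 0xF0 = 11110000 → 4-byte char (#6). Advance 4.
Byte at offset 21: 0xF3 = 11110011 → 4-byte char (#7). Advance 4.
Byte at offset 25: 0x61 = 01100001 → 1-byte char (#8). Advance 1.
Byte at offset 26: 0xE1 = 11100001 → 3-byte char (#9). Advance 3.
Reached end at offset 29 after 9 code points.

9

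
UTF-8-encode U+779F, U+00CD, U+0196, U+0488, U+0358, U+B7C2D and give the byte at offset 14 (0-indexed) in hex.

U+779F → 3-byte form E7 9E 9F at offsets 0–2.
U+00CD → 2-byte form C3 8D at offsets 3–4.
U+0196 → 2-byte form C6 96 at offsets 5–6.
U+0488 → 2-byte form D2 88 at offsets 7–8.
U+0358 → 2-byte form CD 98 at offsets 9–10.
U+B7C2D → 4-byte form F2 B7 B0 AD at offsets 11–14.
Offset 14 falls in char 6's range; it's byte 4 of F2 B7 B0 AD = 0xAD.

0xAD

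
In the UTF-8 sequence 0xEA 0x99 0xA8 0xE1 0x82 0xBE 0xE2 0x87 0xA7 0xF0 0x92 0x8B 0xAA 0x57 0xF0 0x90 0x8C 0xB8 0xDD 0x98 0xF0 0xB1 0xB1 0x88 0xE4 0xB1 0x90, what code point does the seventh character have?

U+0758

Offset 0: leading byte 0xEA = 11101010 → 3-byte char #1 = EA 99 A8.
Offset 3: leading byte 0xE1 = 11100001 → 3-byte char #2 = E1 82 BE.
Offset 6: leading byte 0xE2 = 11100010 → 3-byte char #3 = E2 87 A7.
Offset 9: leading byte 0xF0 = 11110000 → 4-byte char #4 = F0 92 8B AA.
Offset 13: leading byte 0x57 = 01010111 → 1-byte char #5 = 57.
Offset 14: leading byte 0xF0 = 11110000 → 4-byte char #6 = F0 90 8C B8.
Offset 18: leading byte 0xDD = 11011101 → 2-byte char #7 = DD 98.
Leading byte 0xDD = 11011101 matches 110xxxxx → 2-byte sequence.
Byte 1: 0xDD = 11011101, payload 11101 (5 bits).
Byte 2: 0x98 = 10011000 (10xxxxxx ✓), payload 011000.
Concatenate: 11101011000 = 0x758 (11 bits → U+0758).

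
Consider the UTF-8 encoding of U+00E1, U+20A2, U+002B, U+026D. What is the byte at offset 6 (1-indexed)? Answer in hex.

0x2B

1-indexed offset 6 is 0-indexed offset 5.
U+00E1 → 2-byte form C3 A1 at offsets 0–1.
U+20A2 → 3-byte form E2 82 A2 at offsets 2–4.
U+002B → 1-byte form 2B at offsets 5–5.
Offset 5 falls in char 3's range; it's byte 1 of 2B = 0x2B.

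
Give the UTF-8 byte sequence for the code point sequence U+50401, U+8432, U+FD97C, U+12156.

U+50401: 4-byte form → F1 90 90 81.
U+8432: 3-byte form → E8 90 B2.
U+FD97C: 4-byte form → F3 BD A5 BC.
U+12156: 4-byte form → F0 92 85 96.
Concatenated (15 bytes): F1 90 90 81 E8 90 B2 F3 BD A5 BC F0 92 85 96.

F1 90 90 81 E8 90 B2 F3 BD A5 BC F0 92 85 96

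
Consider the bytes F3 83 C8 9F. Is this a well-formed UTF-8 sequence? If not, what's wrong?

invalid (non-continuation byte where continuation expected)

Leading byte 0xF3 = 11110011 → 4-byte form.
Byte 3 is 0xC8 = 11001000, which is not 10xxxxxx — expected a continuation byte.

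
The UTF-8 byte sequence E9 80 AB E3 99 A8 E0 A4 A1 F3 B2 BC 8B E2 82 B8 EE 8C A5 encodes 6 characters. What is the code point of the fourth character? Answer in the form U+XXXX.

Offset 0: leading byte 0xE9 = 11101001 → 3-byte char #1 = E9 80 AB.
Offset 3: leading byte 0xE3 = 11100011 → 3-byte char #2 = E3 99 A8.
Offset 6: leading byte 0xE0 = 11100000 → 3-byte char #3 = E0 A4 A1.
Offset 9: leading byte 0xF3 = 11110011 → 4-byte char #4 = F3 B2 BC 8B.
Leading byte 0xF3 = 11110011 matches 11110xxx → 4-byte sequence.
Byte 1: 0xF3 = 11110011, payload 011 (3 bits).
Byte 2: 0xB2 = 10110010 (10xxxxxx ✓), payload 110010.
Byte 3: 0xBC = 10111100 (10xxxxxx ✓), payload 111100.
Byte 4: 0x8B = 10001011 (10xxxxxx ✓), payload 001011.
Concatenate: 011110010111100001011 = 0xF2F0B (21 bits → U+F2F0B).

U+F2F0B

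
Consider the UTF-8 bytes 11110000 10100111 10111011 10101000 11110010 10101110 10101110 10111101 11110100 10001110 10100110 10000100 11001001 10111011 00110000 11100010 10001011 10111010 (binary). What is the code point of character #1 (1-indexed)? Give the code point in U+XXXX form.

Offset 0: leading byte 0xF0 = 11110000 → 4-byte char #1 = F0 A7 BB A8.
Leading byte 0xF0 = 11110000 matches 11110xxx → 4-byte sequence.
Byte 1: 0xF0 = 11110000, payload 000 (3 bits).
Byte 2: 0xA7 = 10100111 (10xxxxxx ✓), payload 100111.
Byte 3: 0xBB = 10111011 (10xxxxxx ✓), payload 111011.
Byte 4: 0xA8 = 10101000 (10xxxxxx ✓), payload 101000.
Concatenate: 000100111111011101000 = 0x27EE8 (21 bits → U+27EE8).

U+27EE8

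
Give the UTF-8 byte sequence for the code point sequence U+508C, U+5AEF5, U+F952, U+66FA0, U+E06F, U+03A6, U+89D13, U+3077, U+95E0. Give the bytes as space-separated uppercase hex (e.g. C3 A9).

E5 82 8C F1 9A BB B5 EF A5 92 F1 A6 BE A0 EE 81 AF CE A6 F2 89 B4 93 E3 81 B7 E9 97 A0

U+508C: 3-byte form → E5 82 8C.
U+5AEF5: 4-byte form → F1 9A BB B5.
U+F952: 3-byte form → EF A5 92.
U+66FA0: 4-byte form → F1 A6 BE A0.
U+E06F: 3-byte form → EE 81 AF.
U+03A6: 2-byte form → CE A6.
U+89D13: 4-byte form → F2 89 B4 93.
U+3077: 3-byte form → E3 81 B7.
U+95E0: 3-byte form → E9 97 A0.
Concatenated (29 bytes): E5 82 8C F1 9A BB B5 EF A5 92 F1 A6 BE A0 EE 81 AF CE A6 F2 89 B4 93 E3 81 B7 E9 97 A0.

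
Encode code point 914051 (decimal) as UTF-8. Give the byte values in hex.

U+DF283 = 0xDF283 = 914051 decimal. In range U+10000–U+10FFFF → 4-byte form: 11110xxx 10xxxxxx 10xxxxxx 10xxxxxx.
Binary (21 bits): 011011111001010000011.
Split 3+6+6+6: 011 | 011111 | 001010 | 000011.
Byte 1: 11110011 = 0xF3.
Byte 2: 10011111 = 0x9F.
Byte 3: 10001010 = 0x8A.
Byte 4: 10000011 = 0x83.

F3 9F 8A 83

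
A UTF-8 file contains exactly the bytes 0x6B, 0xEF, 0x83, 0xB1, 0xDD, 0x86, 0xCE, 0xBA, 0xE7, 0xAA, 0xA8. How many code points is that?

Byte at offset 0: 0x6B = 01101011 → 1-byte char (#1). Advance 1.
Byte at offset 1: 0xEF = 11101111 → 3-byte char (#2). Advance 3.
Byte at offset 4: 0xDD = 11011101 → 2-byte char (#3). Advance 2.
Byte at offset 6: 0xCE = 11001110 → 2-byte char (#4). Advance 2.
Byte at offset 8: 0xE7 = 11100111 → 3-byte char (#5). Advance 3.
Reached end at offset 11 after 5 code points.

5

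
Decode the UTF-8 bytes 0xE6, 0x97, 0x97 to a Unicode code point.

Leading byte 0xE6 = 11100110 matches 1110xxxx → 3-byte sequence.
Byte 1: 0xE6 = 11100110, payload 0110 (4 bits).
Byte 2: 0x97 = 10010111 (10xxxxxx ✓), payload 010111.
Byte 3: 0x97 = 10010111 (10xxxxxx ✓), payload 010111.
Concatenate: 0110010111010111 = 0x65D7 (16 bits → U+65D7).

U+65D7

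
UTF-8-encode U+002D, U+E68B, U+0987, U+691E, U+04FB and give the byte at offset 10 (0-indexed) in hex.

0xD3

U+002D → 1-byte form 2D at offsets 0–0.
U+E68B → 3-byte form EE 9A 8B at offsets 1–3.
U+0987 → 3-byte form E0 A6 87 at offsets 4–6.
U+691E → 3-byte form E6 A4 9E at offsets 7–9.
U+04FB → 2-byte form D3 BB at offsets 10–11.
Offset 10 falls in char 5's range; it's byte 1 of D3 BB = 0xD3.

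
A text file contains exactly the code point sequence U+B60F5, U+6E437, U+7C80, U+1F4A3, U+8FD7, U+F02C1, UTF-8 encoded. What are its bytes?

F2 B6 83 B5 F1 AE 90 B7 E7 B2 80 F0 9F 92 A3 E8 BF 97 F3 B0 8B 81

U+B60F5: 4-byte form → F2 B6 83 B5.
U+6E437: 4-byte form → F1 AE 90 B7.
U+7C80: 3-byte form → E7 B2 80.
U+1F4A3: 4-byte form → F0 9F 92 A3.
U+8FD7: 3-byte form → E8 BF 97.
U+F02C1: 4-byte form → F3 B0 8B 81.
Concatenated (22 bytes): F2 B6 83 B5 F1 AE 90 B7 E7 B2 80 F0 9F 92 A3 E8 BF 97 F3 B0 8B 81.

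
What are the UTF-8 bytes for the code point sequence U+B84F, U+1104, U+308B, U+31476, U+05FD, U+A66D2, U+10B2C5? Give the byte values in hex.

U+B84F: 3-byte form → EB A1 8F.
U+1104: 3-byte form → E1 84 84.
U+308B: 3-byte form → E3 82 8B.
U+31476: 4-byte form → F0 B1 91 B6.
U+05FD: 2-byte form → D7 BD.
U+A66D2: 4-byte form → F2 A6 9B 92.
U+10B2C5: 4-byte form → F4 8B 8B 85.
Concatenated (23 bytes): EB A1 8F E1 84 84 E3 82 8B F0 B1 91 B6 D7 BD F2 A6 9B 92 F4 8B 8B 85.

EB A1 8F E1 84 84 E3 82 8B F0 B1 91 B6 D7 BD F2 A6 9B 92 F4 8B 8B 85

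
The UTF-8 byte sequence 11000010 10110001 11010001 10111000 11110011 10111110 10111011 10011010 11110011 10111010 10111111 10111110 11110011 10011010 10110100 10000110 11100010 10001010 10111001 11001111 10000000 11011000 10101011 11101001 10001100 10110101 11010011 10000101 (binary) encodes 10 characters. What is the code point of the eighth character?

Offset 0: leading byte 0xC2 = 11000010 → 2-byte char #1 = C2 B1.
Offset 2: leading byte 0xD1 = 11010001 → 2-byte char #2 = D1 B8.
Offset 4: leading byte 0xF3 = 11110011 → 4-byte char #3 = F3 BE BB 9A.
Offset 8: leading byte 0xF3 = 11110011 → 4-byte char #4 = F3 BA BF BE.
Offset 12: leading byte 0xF3 = 11110011 → 4-byte char #5 = F3 9A B4 86.
Offset 16: leading byte 0xE2 = 11100010 → 3-byte char #6 = E2 8A B9.
Offset 19: leading byte 0xCF = 11001111 → 2-byte char #7 = CF 80.
Offset 21: leading byte 0xD8 = 11011000 → 2-byte char #8 = D8 AB.
Leading byte 0xD8 = 11011000 matches 110xxxxx → 2-byte sequence.
Byte 1: 0xD8 = 11011000, payload 11000 (5 bits).
Byte 2: 0xAB = 10101011 (10xxxxxx ✓), payload 101011.
Concatenate: 11000101011 = 0x62B (11 bits → U+062B).

U+062B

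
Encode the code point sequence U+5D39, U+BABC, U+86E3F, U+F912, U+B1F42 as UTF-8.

E5 B4 B9 EB AA BC F2 86 B8 BF EF A4 92 F2 B1 BD 82

U+5D39: 3-byte form → E5 B4 B9.
U+BABC: 3-byte form → EB AA BC.
U+86E3F: 4-byte form → F2 86 B8 BF.
U+F912: 3-byte form → EF A4 92.
U+B1F42: 4-byte form → F2 B1 BD 82.
Concatenated (17 bytes): E5 B4 B9 EB AA BC F2 86 B8 BF EF A4 92 F2 B1 BD 82.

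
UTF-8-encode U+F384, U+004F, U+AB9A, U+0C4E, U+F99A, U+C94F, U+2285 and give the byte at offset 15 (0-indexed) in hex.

0x8F

U+F384 → 3-byte form EF 8E 84 at offsets 0–2.
U+004F → 1-byte form 4F at offsets 3–3.
U+AB9A → 3-byte form EA AE 9A at offsets 4–6.
U+0C4E → 3-byte form E0 B1 8E at offsets 7–9.
U+F99A → 3-byte form EF A6 9A at offsets 10–12.
U+C94F → 3-byte form EC A5 8F at offsets 13–15.
Offset 15 falls in char 6's range; it's byte 3 of EC A5 8F = 0x8F.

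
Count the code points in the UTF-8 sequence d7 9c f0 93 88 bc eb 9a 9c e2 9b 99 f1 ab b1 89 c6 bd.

6

Byte at offset 0: 0xD7 = 11010111 → 2-byte char (#1). Advance 2.
Byte at offset 2: 0xF0 = 11110000 → 4-byte char (#2). Advance 4.
Byte at offset 6: 0xEB = 11101011 → 3-byte char (#3). Advance 3.
Byte at offset 9: 0xE2 = 11100010 → 3-byte char (#4). Advance 3.
Byte at offset 12: 0xF1 = 11110001 → 4-byte char (#5). Advance 4.
Byte at offset 16: 0xC6 = 11000110 → 2-byte char (#6). Advance 2.
Reached end at offset 18 after 6 code points.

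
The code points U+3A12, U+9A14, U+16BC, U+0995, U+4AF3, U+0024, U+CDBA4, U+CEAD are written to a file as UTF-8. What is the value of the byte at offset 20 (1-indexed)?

1-indexed offset 20 is 0-indexed offset 19.
U+3A12 → 3-byte form E3 A8 92 at offsets 0–2.
U+9A14 → 3-byte form E9 A8 94 at offsets 3–5.
U+16BC → 3-byte form E1 9A BC at offsets 6–8.
U+0995 → 3-byte form E0 A6 95 at offsets 9–11.
U+4AF3 → 3-byte form E4 AB B3 at offsets 12–14.
U+0024 → 1-byte form 24 at offsets 15–15.
U+CDBA4 → 4-byte form F3 8D AE A4 at offsets 16–19.
Offset 19 falls in char 7's range; it's byte 4 of F3 8D AE A4 = 0xA4.

0xA4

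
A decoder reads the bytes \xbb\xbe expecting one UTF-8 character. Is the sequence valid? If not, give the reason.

invalid (continuation byte with no leading byte)

Byte 0xBB = 10111011 has the form 10xxxxxx — a continuation byte — but there is no preceding leading byte.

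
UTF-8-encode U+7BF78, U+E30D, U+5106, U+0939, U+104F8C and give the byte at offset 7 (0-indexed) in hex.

U+7BF78 → 4-byte form F1 BB BD B8 at offsets 0–3.
U+E30D → 3-byte form EE 8C 8D at offsets 4–6.
U+5106 → 3-byte form E5 84 86 at offsets 7–9.
Offset 7 falls in char 3's range; it's byte 1 of E5 84 86 = 0xE5.

0xE5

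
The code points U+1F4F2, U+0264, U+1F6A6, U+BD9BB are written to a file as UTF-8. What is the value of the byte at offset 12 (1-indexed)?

1-indexed offset 12 is 0-indexed offset 11.
U+1F4F2 → 4-byte form F0 9F 93 B2 at offsets 0–3.
U+0264 → 2-byte form C9 A4 at offsets 4–5.
U+1F6A6 → 4-byte form F0 9F 9A A6 at offsets 6–9.
U+BD9BB → 4-byte form F2 BD A6 BB at offsets 10–13.
Offset 11 falls in char 4's range; it's byte 2 of F2 BD A6 BB = 0xBD.

0xBD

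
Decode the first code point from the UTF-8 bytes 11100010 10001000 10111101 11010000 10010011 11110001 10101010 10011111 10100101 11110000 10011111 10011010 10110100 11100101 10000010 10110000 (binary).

Offset 0: leading byte 0xE2 = 11100010 → 3-byte char #1 = E2 88 BD.
Leading byte 0xE2 = 11100010 matches 1110xxxx → 3-byte sequence.
Byte 1: 0xE2 = 11100010, payload 0010 (4 bits).
Byte 2: 0x88 = 10001000 (10xxxxxx ✓), payload 001000.
Byte 3: 0xBD = 10111101 (10xxxxxx ✓), payload 111101.
Concatenate: 0010001000111101 = 0x223D (16 bits → U+223D).

U+223D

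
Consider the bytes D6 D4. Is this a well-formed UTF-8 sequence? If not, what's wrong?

invalid (non-continuation byte where continuation expected)

Leading byte 0xD6 = 11010110 → 2-byte form.
Byte 2 is 0xD4 = 11010100, which is not 10xxxxxx — expected a continuation byte.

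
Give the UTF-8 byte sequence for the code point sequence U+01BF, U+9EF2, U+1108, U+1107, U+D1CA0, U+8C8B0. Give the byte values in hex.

C6 BF E9 BB B2 E1 84 88 E1 84 87 F3 91 B2 A0 F2 8C A2 B0

U+01BF: 2-byte form → C6 BF.
U+9EF2: 3-byte form → E9 BB B2.
U+1108: 3-byte form → E1 84 88.
U+1107: 3-byte form → E1 84 87.
U+D1CA0: 4-byte form → F3 91 B2 A0.
U+8C8B0: 4-byte form → F2 8C A2 B0.
Concatenated (19 bytes): C6 BF E9 BB B2 E1 84 88 E1 84 87 F3 91 B2 A0 F2 8C A2 B0.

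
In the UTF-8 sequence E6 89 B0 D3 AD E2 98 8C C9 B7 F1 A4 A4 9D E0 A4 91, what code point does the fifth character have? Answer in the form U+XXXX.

Offset 0: leading byte 0xE6 = 11100110 → 3-byte char #1 = E6 89 B0.
Offset 3: leading byte 0xD3 = 11010011 → 2-byte char #2 = D3 AD.
Offset 5: leading byte 0xE2 = 11100010 → 3-byte char #3 = E2 98 8C.
Offset 8: leading byte 0xC9 = 11001001 → 2-byte char #4 = C9 B7.
Offset 10: leading byte 0xF1 = 11110001 → 4-byte char #5 = F1 A4 A4 9D.
Leading byte 0xF1 = 11110001 matches 11110xxx → 4-byte sequence.
Byte 1: 0xF1 = 11110001, payload 001 (3 bits).
Byte 2: 0xA4 = 10100100 (10xxxxxx ✓), payload 100100.
Byte 3: 0xA4 = 10100100 (10xxxxxx ✓), payload 100100.
Byte 4: 0x9D = 10011101 (10xxxxxx ✓), payload 011101.
Concatenate: 001100100100100011101 = 0x6491D (21 bits → U+6491D).

U+6491D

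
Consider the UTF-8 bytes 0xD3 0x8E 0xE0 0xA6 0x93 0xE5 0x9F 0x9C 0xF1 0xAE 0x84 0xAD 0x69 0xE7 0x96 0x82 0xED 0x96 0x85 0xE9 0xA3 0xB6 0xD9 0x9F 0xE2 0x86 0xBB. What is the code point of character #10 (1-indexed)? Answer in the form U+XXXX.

Offset 0: leading byte 0xD3 = 11010011 → 2-byte char #1 = D3 8E.
Offset 2: leading byte 0xE0 = 11100000 → 3-byte char #2 = E0 A6 93.
Offset 5: leading byte 0xE5 = 11100101 → 3-byte char #3 = E5 9F 9C.
Offset 8: leading byte 0xF1 = 11110001 → 4-byte char #4 = F1 AE 84 AD.
Offset 12: leading byte 0x69 = 01101001 → 1-byte char #5 = 69.
Offset 13: leading byte 0xE7 = 11100111 → 3-byte char #6 = E7 96 82.
Offset 16: leading byte 0xED = 11101101 → 3-byte char #7 = ED 96 85.
Offset 19: leading byte 0xE9 = 11101001 → 3-byte char #8 = E9 A3 B6.
Offset 22: leading byte 0xD9 = 11011001 → 2-byte char #9 = D9 9F.
Offset 24: leading byte 0xE2 = 11100010 → 3-byte char #10 = E2 86 BB.
Leading byte 0xE2 = 11100010 matches 1110xxxx → 3-byte sequence.
Byte 1: 0xE2 = 11100010, payload 0010 (4 bits).
Byte 2: 0x86 = 10000110 (10xxxxxx ✓), payload 000110.
Byte 3: 0xBB = 10111011 (10xxxxxx ✓), payload 111011.
Concatenate: 0010000110111011 = 0x21BB (16 bits → U+21BB).

U+21BB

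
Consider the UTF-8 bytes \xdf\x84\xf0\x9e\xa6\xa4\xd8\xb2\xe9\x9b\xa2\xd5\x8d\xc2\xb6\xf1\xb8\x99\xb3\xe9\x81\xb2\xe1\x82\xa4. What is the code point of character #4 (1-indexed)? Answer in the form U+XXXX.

U+96E2

Offset 0: leading byte 0xDF = 11011111 → 2-byte char #1 = DF 84.
Offset 2: leading byte 0xF0 = 11110000 → 4-byte char #2 = F0 9E A6 A4.
Offset 6: leading byte 0xD8 = 11011000 → 2-byte char #3 = D8 B2.
Offset 8: leading byte 0xE9 = 11101001 → 3-byte char #4 = E9 9B A2.
Leading byte 0xE9 = 11101001 matches 1110xxxx → 3-byte sequence.
Byte 1: 0xE9 = 11101001, payload 1001 (4 bits).
Byte 2: 0x9B = 10011011 (10xxxxxx ✓), payload 011011.
Byte 3: 0xA2 = 10100010 (10xxxxxx ✓), payload 100010.
Concatenate: 1001011011100010 = 0x96E2 (16 bits → U+96E2).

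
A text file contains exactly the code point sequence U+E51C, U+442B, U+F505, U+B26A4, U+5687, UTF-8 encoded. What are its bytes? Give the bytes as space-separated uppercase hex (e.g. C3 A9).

EE 94 9C E4 90 AB EF 94 85 F2 B2 9A A4 E5 9A 87

U+E51C: 3-byte form → EE 94 9C.
U+442B: 3-byte form → E4 90 AB.
U+F505: 3-byte form → EF 94 85.
U+B26A4: 4-byte form → F2 B2 9A A4.
U+5687: 3-byte form → E5 9A 87.
Concatenated (16 bytes): EE 94 9C E4 90 AB EF 94 85 F2 B2 9A A4 E5 9A 87.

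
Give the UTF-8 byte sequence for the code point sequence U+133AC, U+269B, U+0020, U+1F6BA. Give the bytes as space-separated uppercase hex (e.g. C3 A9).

U+133AC: 4-byte form → F0 93 8E AC.
U+269B: 3-byte form → E2 9A 9B.
U+0020: 1-byte form → 20.
U+1F6BA: 4-byte form → F0 9F 9A BA.
Concatenated (12 bytes): F0 93 8E AC E2 9A 9B 20 F0 9F 9A BA.

F0 93 8E AC E2 9A 9B 20 F0 9F 9A BA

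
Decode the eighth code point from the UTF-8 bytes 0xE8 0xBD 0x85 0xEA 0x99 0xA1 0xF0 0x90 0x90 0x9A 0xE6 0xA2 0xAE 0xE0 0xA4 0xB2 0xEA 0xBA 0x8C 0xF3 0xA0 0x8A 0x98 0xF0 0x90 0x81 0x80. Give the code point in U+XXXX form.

U+10040

Offset 0: leading byte 0xE8 = 11101000 → 3-byte char #1 = E8 BD 85.
Offset 3: leading byte 0xEA = 11101010 → 3-byte char #2 = EA 99 A1.
Offset 6: leading byte 0xF0 = 11110000 → 4-byte char #3 = F0 90 90 9A.
Offset 10: leading byte 0xE6 = 11100110 → 3-byte char #4 = E6 A2 AE.
Offset 13: leading byte 0xE0 = 11100000 → 3-byte char #5 = E0 A4 B2.
Offset 16: leading byte 0xEA = 11101010 → 3-byte char #6 = EA BA 8C.
Offset 19: leading byte 0xF3 = 11110011 → 4-byte char #7 = F3 A0 8A 98.
Offset 23: leading byte 0xF0 = 11110000 → 4-byte char #8 = F0 90 81 80.
Leading byte 0xF0 = 11110000 matches 11110xxx → 4-byte sequence.
Byte 1: 0xF0 = 11110000, payload 000 (3 bits).
Byte 2: 0x90 = 10010000 (10xxxxxx ✓), payload 010000.
Byte 3: 0x81 = 10000001 (10xxxxxx ✓), payload 000001.
Byte 4: 0x80 = 10000000 (10xxxxxx ✓), payload 000000.
Concatenate: 000010000000001000000 = 0x10040 (21 bits → U+10040).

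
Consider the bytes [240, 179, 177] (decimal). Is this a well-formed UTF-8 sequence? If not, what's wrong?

Leading byte 0xF0 = 11110000 → 4-byte form, but only 3 bytes are present.

invalid (sequence truncated)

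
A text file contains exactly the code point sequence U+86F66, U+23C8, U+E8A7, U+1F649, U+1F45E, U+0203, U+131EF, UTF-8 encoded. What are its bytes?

F2 86 BD A6 E2 8F 88 EE A2 A7 F0 9F 99 89 F0 9F 91 9E C8 83 F0 93 87 AF

U+86F66: 4-byte form → F2 86 BD A6.
U+23C8: 3-byte form → E2 8F 88.
U+E8A7: 3-byte form → EE A2 A7.
U+1F649: 4-byte form → F0 9F 99 89.
U+1F45E: 4-byte form → F0 9F 91 9E.
U+0203: 2-byte form → C8 83.
U+131EF: 4-byte form → F0 93 87 AF.
Concatenated (24 bytes): F2 86 BD A6 E2 8F 88 EE A2 A7 F0 9F 99 89 F0 9F 91 9E C8 83 F0 93 87 AF.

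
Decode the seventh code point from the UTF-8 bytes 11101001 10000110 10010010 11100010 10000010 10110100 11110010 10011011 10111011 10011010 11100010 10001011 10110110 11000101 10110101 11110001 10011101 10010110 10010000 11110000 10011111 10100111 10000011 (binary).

U+1F9C3

Offset 0: leading byte 0xE9 = 11101001 → 3-byte char #1 = E9 86 92.
Offset 3: leading byte 0xE2 = 11100010 → 3-byte char #2 = E2 82 B4.
Offset 6: leading byte 0xF2 = 11110010 → 4-byte char #3 = F2 9B BB 9A.
Offset 10: leading byte 0xE2 = 11100010 → 3-byte char #4 = E2 8B B6.
Offset 13: leading byte 0xC5 = 11000101 → 2-byte char #5 = C5 B5.
Offset 15: leading byte 0xF1 = 11110001 → 4-byte char #6 = F1 9D 96 90.
Offset 19: leading byte 0xF0 = 11110000 → 4-byte char #7 = F0 9F A7 83.
Leading byte 0xF0 = 11110000 matches 11110xxx → 4-byte sequence.
Byte 1: 0xF0 = 11110000, payload 000 (3 bits).
Byte 2: 0x9F = 10011111 (10xxxxxx ✓), payload 011111.
Byte 3: 0xA7 = 10100111 (10xxxxxx ✓), payload 100111.
Byte 4: 0x83 = 10000011 (10xxxxxx ✓), payload 000011.
Concatenate: 000011111100111000011 = 0x1F9C3 (21 bits → U+1F9C3).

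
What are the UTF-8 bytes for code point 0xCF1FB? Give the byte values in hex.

U+CF1FB = 0xCF1FB = 848379 decimal. In range U+10000–U+10FFFF → 4-byte form: 11110xxx 10xxxxxx 10xxxxxx 10xxxxxx.
Binary (21 bits): 011001111000111111011.
Split 3+6+6+6: 011 | 001111 | 000111 | 111011.
Byte 1: 11110011 = 0xF3.
Byte 2: 10001111 = 0x8F.
Byte 3: 10000111 = 0x87.
Byte 4: 10111011 = 0xBB.

F3 8F 87 BB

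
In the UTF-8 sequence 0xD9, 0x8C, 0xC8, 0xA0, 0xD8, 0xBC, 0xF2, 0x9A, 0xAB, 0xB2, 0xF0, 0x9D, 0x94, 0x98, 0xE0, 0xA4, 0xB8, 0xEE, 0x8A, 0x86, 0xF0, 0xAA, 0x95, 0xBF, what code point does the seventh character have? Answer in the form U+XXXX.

Offset 0: leading byte 0xD9 = 11011001 → 2-byte char #1 = D9 8C.
Offset 2: leading byte 0xC8 = 11001000 → 2-byte char #2 = C8 A0.
Offset 4: leading byte 0xD8 = 11011000 → 2-byte char #3 = D8 BC.
Offset 6: leading byte 0xF2 = 11110010 → 4-byte char #4 = F2 9A AB B2.
Offset 10: leading byte 0xF0 = 11110000 → 4-byte char #5 = F0 9D 94 98.
Offset 14: leading byte 0xE0 = 11100000 → 3-byte char #6 = E0 A4 B8.
Offset 17: leading byte 0xEE = 11101110 → 3-byte char #7 = EE 8A 86.
Leading byte 0xEE = 11101110 matches 1110xxxx → 3-byte sequence.
Byte 1: 0xEE = 11101110, payload 1110 (4 bits).
Byte 2: 0x8A = 10001010 (10xxxxxx ✓), payload 001010.
Byte 3: 0x86 = 10000110 (10xxxxxx ✓), payload 000110.
Concatenate: 1110001010000110 = 0xE286 (16 bits → U+E286).

U+E286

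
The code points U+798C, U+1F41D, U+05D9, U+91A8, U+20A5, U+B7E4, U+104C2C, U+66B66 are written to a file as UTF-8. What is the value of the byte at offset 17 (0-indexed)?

0xA4

U+798C → 3-byte form E7 A6 8C at offsets 0–2.
U+1F41D → 4-byte form F0 9F 90 9D at offsets 3–6.
U+05D9 → 2-byte form D7 99 at offsets 7–8.
U+91A8 → 3-byte form E9 86 A8 at offsets 9–11.
U+20A5 → 3-byte form E2 82 A5 at offsets 12–14.
U+B7E4 → 3-byte form EB 9F A4 at offsets 15–17.
Offset 17 falls in char 6's range; it's byte 3 of EB 9F A4 = 0xA4.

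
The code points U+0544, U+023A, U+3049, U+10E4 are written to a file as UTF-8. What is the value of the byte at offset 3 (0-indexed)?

U+0544 → 2-byte form D5 84 at offsets 0–1.
U+023A → 2-byte form C8 BA at offsets 2–3.
Offset 3 falls in char 2's range; it's byte 2 of C8 BA = 0xBA.

0xBA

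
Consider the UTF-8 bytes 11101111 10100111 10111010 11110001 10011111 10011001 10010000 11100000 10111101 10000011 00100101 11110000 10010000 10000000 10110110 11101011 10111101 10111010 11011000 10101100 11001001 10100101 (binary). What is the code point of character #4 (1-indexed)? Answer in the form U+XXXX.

Offset 0: leading byte 0xEF = 11101111 → 3-byte char #1 = EF A7 BA.
Offset 3: leading byte 0xF1 = 11110001 → 4-byte char #2 = F1 9F 99 90.
Offset 7: leading byte 0xE0 = 11100000 → 3-byte char #3 = E0 BD 83.
Offset 10: leading byte 0x25 = 00100101 → 1-byte char #4 = 25.
Leading byte 0x25 = 00100101 matches 0xxxxxxx → 1-byte sequence.
Byte 1: 0x25 = 00100101, payload 0100101 (7 bits).
Concatenate: 0100101 = 0x25 (7 bits → U+0025).

U+0025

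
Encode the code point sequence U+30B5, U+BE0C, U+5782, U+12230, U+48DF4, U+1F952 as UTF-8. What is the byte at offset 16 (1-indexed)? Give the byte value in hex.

1-indexed offset 16 is 0-indexed offset 15.
U+30B5 → 3-byte form E3 82 B5 at offsets 0–2.
U+BE0C → 3-byte form EB B8 8C at offsets 3–5.
U+5782 → 3-byte form E5 9E 82 at offsets 6–8.
U+12230 → 4-byte form F0 92 88 B0 at offsets 9–12.
U+48DF4 → 4-byte form F1 88 B7 B4 at offsets 13–16.
Offset 15 falls in char 5's range; it's byte 3 of F1 88 B7 B4 = 0xB7.

0xB7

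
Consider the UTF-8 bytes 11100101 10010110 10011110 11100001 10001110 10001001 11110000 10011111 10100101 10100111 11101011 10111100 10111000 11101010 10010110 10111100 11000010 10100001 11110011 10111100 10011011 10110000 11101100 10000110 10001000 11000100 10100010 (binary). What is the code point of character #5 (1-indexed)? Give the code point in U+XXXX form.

Offset 0: leading byte 0xE5 = 11100101 → 3-byte char #1 = E5 96 9E.
Offset 3: leading byte 0xE1 = 11100001 → 3-byte char #2 = E1 8E 89.
Offset 6: leading byte 0xF0 = 11110000 → 4-byte char #3 = F0 9F A5 A7.
Offset 10: leading byte 0xEB = 11101011 → 3-byte char #4 = EB BC B8.
Offset 13: leading byte 0xEA = 11101010 → 3-byte char #5 = EA 96 BC.
Leading byte 0xEA = 11101010 matches 1110xxxx → 3-byte sequence.
Byte 1: 0xEA = 11101010, payload 1010 (4 bits).
Byte 2: 0x96 = 10010110 (10xxxxxx ✓), payload 010110.
Byte 3: 0xBC = 10111100 (10xxxxxx ✓), payload 111100.
Concatenate: 1010010110111100 = 0xA5BC (16 bits → U+A5BC).

U+A5BC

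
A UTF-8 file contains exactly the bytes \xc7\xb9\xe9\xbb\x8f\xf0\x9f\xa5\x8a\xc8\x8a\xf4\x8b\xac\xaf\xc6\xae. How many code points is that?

6

Byte at offset 0: 0xC7 = 11000111 → 2-byte char (#1). Advance 2.
Byte at offset 2: 0xE9 = 11101001 → 3-byte char (#2). Advance 3.
Byte at offset 5: 0xF0 = 11110000 → 4-byte char (#3). Advance 4.
Byte at offset 9: 0xC8 = 11001000 → 2-byte char (#4). Advance 2.
Byte at offset 11: 0xF4 = 11110100 → 4-byte char (#5). Advance 4.
Byte at offset 15: 0xC6 = 11000110 → 2-byte char (#6). Advance 2.
Reached end at offset 17 after 6 code points.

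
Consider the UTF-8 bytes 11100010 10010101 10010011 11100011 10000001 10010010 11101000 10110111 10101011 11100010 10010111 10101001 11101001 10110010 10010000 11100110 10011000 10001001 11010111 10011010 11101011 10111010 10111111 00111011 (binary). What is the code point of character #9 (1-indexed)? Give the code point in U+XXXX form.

Offset 0: leading byte 0xE2 = 11100010 → 3-byte char #1 = E2 95 93.
Offset 3: leading byte 0xE3 = 11100011 → 3-byte char #2 = E3 81 92.
Offset 6: leading byte 0xE8 = 11101000 → 3-byte char #3 = E8 B7 AB.
Offset 9: leading byte 0xE2 = 11100010 → 3-byte char #4 = E2 97 A9.
Offset 12: leading byte 0xE9 = 11101001 → 3-byte char #5 = E9 B2 90.
Offset 15: leading byte 0xE6 = 11100110 → 3-byte char #6 = E6 98 89.
Offset 18: leading byte 0xD7 = 11010111 → 2-byte char #7 = D7 9A.
Offset 20: leading byte 0xEB = 11101011 → 3-byte char #8 = EB BA BF.
Offset 23: leading byte 0x3B = 00111011 → 1-byte char #9 = 3B.
Leading byte 0x3B = 00111011 matches 0xxxxxxx → 1-byte sequence.
Byte 1: 0x3B = 00111011, payload 0111011 (7 bits).
Concatenate: 0111011 = 0x3B (7 bits → U+003B).

U+003B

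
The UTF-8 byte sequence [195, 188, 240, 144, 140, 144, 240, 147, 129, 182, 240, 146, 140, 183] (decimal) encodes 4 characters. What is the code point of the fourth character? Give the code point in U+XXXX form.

U+12337

Offset 0: leading byte 0xC3 = 11000011 → 2-byte char #1 = C3 BC.
Offset 2: leading byte 0xF0 = 11110000 → 4-byte char #2 = F0 90 8C 90.
Offset 6: leading byte 0xF0 = 11110000 → 4-byte char #3 = F0 93 81 B6.
Offset 10: leading byte 0xF0 = 11110000 → 4-byte char #4 = F0 92 8C B7.
Leading byte 0xF0 = 11110000 matches 11110xxx → 4-byte sequence.
Byte 1: 0xF0 = 11110000, payload 000 (3 bits).
Byte 2: 0x92 = 10010010 (10xxxxxx ✓), payload 010010.
Byte 3: 0x8C = 10001100 (10xxxxxx ✓), payload 001100.
Byte 4: 0xB7 = 10110111 (10xxxxxx ✓), payload 110111.
Concatenate: 000010010001100110111 = 0x12337 (21 bits → U+12337).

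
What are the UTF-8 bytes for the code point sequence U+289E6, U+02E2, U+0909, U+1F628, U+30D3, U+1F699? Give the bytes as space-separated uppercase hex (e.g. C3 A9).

U+289E6: 4-byte form → F0 A8 A7 A6.
U+02E2: 2-byte form → CB A2.
U+0909: 3-byte form → E0 A4 89.
U+1F628: 4-byte form → F0 9F 98 A8.
U+30D3: 3-byte form → E3 83 93.
U+1F699: 4-byte form → F0 9F 9A 99.
Concatenated (20 bytes): F0 A8 A7 A6 CB A2 E0 A4 89 F0 9F 98 A8 E3 83 93 F0 9F 9A 99.

F0 A8 A7 A6 CB A2 E0 A4 89 F0 9F 98 A8 E3 83 93 F0 9F 9A 99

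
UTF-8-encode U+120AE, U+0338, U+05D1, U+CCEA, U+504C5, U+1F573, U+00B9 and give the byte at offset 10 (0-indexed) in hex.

0xAA

U+120AE → 4-byte form F0 92 82 AE at offsets 0–3.
U+0338 → 2-byte form CC B8 at offsets 4–5.
U+05D1 → 2-byte form D7 91 at offsets 6–7.
U+CCEA → 3-byte form EC B3 AA at offsets 8–10.
Offset 10 falls in char 4's range; it's byte 3 of EC B3 AA = 0xAA.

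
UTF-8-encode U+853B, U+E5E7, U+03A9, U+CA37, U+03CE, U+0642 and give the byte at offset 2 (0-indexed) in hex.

U+853B → 3-byte form E8 94 BB at offsets 0–2.
Offset 2 falls in char 1's range; it's byte 3 of E8 94 BB = 0xBB.

0xBB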